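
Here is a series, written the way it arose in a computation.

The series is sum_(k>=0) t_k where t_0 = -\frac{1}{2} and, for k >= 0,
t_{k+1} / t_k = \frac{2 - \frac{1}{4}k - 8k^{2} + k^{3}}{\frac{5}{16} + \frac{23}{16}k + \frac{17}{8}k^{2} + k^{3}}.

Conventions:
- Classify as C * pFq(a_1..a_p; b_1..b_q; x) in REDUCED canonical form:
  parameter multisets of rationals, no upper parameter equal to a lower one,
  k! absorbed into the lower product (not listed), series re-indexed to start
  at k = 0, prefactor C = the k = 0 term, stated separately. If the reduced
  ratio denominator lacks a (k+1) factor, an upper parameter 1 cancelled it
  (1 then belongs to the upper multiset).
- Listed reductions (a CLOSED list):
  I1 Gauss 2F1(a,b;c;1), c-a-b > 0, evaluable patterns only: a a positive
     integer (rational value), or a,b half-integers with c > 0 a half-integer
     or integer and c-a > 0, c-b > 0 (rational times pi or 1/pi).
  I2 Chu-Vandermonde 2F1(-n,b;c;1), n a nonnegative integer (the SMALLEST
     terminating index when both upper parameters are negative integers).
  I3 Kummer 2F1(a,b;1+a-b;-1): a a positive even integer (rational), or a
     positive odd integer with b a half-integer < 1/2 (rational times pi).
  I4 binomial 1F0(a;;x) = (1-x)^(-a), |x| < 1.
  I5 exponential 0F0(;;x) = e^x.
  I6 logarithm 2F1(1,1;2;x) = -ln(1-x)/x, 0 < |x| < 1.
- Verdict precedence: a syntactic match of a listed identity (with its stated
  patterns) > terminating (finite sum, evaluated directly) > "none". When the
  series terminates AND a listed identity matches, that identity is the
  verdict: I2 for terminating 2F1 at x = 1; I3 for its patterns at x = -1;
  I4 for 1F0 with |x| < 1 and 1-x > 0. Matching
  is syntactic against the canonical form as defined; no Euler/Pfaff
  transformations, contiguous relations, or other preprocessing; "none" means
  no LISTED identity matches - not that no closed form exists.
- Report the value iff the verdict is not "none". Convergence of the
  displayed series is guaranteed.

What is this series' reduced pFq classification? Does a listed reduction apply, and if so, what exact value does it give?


This is -\frac{1}{2} * 2F1(-8, -\frac{1}{2}; \frac{5}{8}; 1) in reduced canonical form. Verdict (x = 1): Chu-Vandermonde (I2) applies (terminating 2F1 at x = 1 with n = 8, b = -1/2, c = \frac{5}{8}). Sum: -\frac{15295665}{6938018}.

Key step: x = 1 and roots of the ratio polynomials (C = -1/2, x = 1) are the negated parameters.
Adjacent-term ratio: r(k) = 1 * (k-8) (k-\frac{1}{2}) / [(k+\frac{5}{8}) (k+1)] ; factor over Q: parameters, x = 1, and C = -\frac{1}{2}.


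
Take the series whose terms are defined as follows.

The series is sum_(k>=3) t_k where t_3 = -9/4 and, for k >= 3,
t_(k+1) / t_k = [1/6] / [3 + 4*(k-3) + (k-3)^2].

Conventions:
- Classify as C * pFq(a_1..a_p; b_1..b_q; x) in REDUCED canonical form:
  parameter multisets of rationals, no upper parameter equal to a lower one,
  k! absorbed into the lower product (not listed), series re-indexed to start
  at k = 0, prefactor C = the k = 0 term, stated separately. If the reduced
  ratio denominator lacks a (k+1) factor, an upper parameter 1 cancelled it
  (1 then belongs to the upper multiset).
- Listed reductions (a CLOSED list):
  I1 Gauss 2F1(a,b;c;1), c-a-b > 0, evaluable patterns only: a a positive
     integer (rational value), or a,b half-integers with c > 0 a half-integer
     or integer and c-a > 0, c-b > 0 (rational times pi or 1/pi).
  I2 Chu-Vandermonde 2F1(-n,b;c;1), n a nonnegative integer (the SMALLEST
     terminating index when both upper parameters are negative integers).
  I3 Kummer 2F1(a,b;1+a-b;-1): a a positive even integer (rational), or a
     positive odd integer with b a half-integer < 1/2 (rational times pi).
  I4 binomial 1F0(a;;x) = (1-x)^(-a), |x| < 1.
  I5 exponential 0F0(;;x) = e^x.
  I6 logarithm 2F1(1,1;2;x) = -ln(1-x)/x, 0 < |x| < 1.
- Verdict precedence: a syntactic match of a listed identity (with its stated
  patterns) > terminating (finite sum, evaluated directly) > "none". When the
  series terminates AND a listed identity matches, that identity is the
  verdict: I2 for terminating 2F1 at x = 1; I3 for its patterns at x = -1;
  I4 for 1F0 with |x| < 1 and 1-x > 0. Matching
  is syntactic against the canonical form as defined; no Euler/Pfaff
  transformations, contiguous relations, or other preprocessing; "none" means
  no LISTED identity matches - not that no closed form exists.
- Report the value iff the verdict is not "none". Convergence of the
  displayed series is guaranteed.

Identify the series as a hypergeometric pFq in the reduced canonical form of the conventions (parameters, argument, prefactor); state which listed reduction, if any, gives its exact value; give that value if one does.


The series (x = 1/6) is 0F1: upper {-}, lower {3}, prefactor -9/4. Verdict: none - at argument 1/6 the multisets {-} ; {3} match no listed identity.

First insight: from the first term -9/4: roots of the ratio polynomials (C = -9/4) are the negated parameters.
Consecutive-term ratio: r(k) = (1/6) * 1 / [(k+3) (k+1)] - rational; roots negated = parameters, x = (1/6), C = -9/4.


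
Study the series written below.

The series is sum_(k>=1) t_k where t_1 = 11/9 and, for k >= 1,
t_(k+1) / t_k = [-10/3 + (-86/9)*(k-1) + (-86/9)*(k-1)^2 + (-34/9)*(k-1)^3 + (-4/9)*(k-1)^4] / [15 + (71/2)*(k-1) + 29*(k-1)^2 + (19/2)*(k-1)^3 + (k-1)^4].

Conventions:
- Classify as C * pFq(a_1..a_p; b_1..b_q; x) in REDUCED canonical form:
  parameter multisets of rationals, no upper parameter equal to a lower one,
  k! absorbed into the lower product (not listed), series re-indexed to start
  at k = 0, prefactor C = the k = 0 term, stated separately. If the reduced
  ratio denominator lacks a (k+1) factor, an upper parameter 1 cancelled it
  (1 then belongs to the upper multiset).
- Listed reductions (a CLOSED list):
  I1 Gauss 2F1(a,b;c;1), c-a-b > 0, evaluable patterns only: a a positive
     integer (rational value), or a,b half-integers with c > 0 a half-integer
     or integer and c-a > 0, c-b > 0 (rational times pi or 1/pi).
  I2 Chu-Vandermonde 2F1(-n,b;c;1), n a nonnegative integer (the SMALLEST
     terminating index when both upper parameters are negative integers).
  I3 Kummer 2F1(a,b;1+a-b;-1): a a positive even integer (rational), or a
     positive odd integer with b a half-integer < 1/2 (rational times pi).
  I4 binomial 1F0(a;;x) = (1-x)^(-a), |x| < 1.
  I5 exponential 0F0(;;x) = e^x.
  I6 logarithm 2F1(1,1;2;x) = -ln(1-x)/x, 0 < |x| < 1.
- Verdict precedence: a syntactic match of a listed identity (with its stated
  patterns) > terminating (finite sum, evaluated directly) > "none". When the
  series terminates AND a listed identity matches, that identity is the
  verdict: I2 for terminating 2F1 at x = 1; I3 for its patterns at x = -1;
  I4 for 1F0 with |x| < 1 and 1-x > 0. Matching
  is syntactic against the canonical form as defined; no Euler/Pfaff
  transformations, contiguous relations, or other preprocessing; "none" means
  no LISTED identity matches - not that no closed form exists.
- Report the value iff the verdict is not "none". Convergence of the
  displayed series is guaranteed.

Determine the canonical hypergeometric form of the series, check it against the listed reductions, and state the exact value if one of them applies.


At argument -4/9: a 2F1 with upper {1, 1}, lower {2}, scaled by C = 11/9. Verdict: logarithm (I6) applies (the logarithm: parameters (1,1;2), x = -4/9). Hence: (11/4) * ln(13/9).

Key step: x = (-4/9) and the parameter 5 appears in both the upper and lower lists and cancels (alongside the other common factor).
Term ratio: r(k) = (-4/9) * (k+1) (k+1) / [(k+2) (k+1)] - rational in k, leading ratio (-4/9); with t_0 = 11/9, classification follows.


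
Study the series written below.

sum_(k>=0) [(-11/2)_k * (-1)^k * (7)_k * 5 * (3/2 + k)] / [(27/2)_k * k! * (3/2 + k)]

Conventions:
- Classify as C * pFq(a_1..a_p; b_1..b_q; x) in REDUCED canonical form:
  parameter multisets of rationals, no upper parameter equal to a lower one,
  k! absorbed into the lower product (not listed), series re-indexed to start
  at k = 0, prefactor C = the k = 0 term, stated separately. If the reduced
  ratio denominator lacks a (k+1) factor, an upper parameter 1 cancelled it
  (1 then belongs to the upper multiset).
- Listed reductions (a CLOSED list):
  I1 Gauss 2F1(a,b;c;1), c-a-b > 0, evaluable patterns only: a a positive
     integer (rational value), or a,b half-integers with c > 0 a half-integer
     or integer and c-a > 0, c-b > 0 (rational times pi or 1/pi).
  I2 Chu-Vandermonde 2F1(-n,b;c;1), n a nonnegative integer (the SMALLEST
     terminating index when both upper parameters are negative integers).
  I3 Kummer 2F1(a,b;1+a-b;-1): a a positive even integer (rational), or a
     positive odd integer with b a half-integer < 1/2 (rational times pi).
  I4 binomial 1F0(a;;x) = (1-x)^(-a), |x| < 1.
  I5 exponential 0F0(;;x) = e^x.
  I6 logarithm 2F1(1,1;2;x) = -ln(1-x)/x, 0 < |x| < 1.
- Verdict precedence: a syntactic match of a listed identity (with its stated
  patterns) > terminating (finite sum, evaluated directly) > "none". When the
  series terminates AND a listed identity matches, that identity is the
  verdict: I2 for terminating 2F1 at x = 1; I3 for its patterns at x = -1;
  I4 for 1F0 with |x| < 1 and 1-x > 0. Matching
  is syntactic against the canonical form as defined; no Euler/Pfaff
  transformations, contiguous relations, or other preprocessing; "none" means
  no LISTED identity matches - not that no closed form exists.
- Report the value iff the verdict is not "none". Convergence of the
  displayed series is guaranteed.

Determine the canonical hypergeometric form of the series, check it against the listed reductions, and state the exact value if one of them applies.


Canonical form: C = 5 times 2F1 with upper {-11/2, 7}, lower {27/2}, x = -1. Verdict: the Kummer evaluation I3 matches (x = -1; c = 27/2 equals 1+a-b for upper {-11/2, 7}: listed pattern). Exact value: (4647768125/268435456) * pi.

Structural cue: from the first term 5: striking the common factor k + 3/2 reduces the term (C = 5, x = -1).
Adjacent-term ratio: r(k) = (-1) * (k-11/2) (k+7) / [(k+27/2) (k+1)] - rational; roots negated = parameters, x = (-1), C = 5.


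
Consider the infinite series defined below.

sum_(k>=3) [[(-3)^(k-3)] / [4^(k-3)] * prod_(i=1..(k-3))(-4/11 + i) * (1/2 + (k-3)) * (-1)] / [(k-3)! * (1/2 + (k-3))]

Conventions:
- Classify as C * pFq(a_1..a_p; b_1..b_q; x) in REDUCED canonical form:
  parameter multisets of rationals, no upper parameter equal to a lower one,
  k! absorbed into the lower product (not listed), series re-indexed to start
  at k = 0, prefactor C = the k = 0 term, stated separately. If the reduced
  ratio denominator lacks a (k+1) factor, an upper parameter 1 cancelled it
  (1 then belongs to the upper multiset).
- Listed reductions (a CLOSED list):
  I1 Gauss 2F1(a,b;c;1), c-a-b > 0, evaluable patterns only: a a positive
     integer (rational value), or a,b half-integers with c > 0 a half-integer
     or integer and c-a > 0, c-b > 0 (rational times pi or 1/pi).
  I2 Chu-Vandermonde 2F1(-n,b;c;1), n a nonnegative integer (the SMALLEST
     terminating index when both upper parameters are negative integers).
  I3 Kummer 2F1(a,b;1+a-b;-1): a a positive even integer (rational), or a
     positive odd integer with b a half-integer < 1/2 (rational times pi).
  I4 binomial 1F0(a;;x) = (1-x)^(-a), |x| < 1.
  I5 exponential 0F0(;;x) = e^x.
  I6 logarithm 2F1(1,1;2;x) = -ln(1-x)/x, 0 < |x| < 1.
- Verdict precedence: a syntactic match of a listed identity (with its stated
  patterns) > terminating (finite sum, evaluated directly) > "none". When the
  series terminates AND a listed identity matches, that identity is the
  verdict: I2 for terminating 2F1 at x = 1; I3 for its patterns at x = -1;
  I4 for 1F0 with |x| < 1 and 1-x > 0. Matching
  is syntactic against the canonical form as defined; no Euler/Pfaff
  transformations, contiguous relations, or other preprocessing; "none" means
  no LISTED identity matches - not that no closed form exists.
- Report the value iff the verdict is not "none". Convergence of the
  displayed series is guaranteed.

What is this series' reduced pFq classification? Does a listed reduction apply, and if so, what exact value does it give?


Key step: from the first term -1: the two geometric factors (prefactor -1) combine into one argument.
Term ratio: r(k) = (-3/4) * (k+7/11) / [(k+1)] - poly over poly, x = (-3/4) from leading terms; C = -1 at k = 0.

This is -1 * 1F0(7/11; -; -3/4) in reduced canonical form. Verdict: the I4 binomial reduction applies (the 1F0 binomial series: exponent -7/11, x = -3/4). Sum: (-1) * (7/4)^(-7/11).


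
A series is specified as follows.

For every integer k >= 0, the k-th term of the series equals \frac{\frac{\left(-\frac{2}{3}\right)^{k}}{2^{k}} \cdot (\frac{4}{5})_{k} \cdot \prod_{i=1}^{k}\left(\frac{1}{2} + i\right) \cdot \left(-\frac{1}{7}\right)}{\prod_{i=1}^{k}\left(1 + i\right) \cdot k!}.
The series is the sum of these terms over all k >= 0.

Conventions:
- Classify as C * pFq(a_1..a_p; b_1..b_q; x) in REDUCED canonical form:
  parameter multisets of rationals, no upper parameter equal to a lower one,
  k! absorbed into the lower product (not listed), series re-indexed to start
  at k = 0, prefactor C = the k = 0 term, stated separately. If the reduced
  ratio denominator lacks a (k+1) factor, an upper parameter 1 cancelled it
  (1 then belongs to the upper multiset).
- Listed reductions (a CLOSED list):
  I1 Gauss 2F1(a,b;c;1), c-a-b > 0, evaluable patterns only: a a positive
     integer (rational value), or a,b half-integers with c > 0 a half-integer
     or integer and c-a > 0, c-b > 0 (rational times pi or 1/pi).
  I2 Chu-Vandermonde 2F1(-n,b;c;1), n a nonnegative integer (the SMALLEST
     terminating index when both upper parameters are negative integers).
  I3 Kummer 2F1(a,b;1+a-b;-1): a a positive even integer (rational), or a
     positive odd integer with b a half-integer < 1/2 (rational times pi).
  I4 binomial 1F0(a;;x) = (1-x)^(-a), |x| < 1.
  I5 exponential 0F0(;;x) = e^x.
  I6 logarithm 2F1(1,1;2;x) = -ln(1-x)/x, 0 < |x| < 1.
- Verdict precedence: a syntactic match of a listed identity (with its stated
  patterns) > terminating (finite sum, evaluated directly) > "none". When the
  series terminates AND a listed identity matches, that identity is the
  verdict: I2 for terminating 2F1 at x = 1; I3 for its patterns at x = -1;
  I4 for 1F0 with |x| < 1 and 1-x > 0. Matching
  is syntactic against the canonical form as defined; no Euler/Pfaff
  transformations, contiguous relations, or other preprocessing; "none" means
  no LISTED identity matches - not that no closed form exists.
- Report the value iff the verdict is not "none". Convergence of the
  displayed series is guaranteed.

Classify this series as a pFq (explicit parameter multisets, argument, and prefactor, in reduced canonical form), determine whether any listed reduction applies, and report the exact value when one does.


This is -\frac{1}{7} * 2F1(\frac{4}{5}, \frac{3}{2}; 2; -\frac{1}{3}) in reduced canonical form. Verdict: none (x = -\frac{1}{3}): each listed identity misses the multisets {\frac{4}{5}, \frac{3}{2}} ; {2}.

Structural cue: with t_0 = -\frac{1}{7}, the two k-th powers (prefactor -1/7) combine into one argument.
Ratio: r(k) = -\frac{1}{3} * (k+\frac{4}{5}) (k+\frac{3}{2}) / [(k+2) (k+1)] - rational in k. x = -\frac{1}{3}; t_0 = -\frac{1}{7}; negate the roots.


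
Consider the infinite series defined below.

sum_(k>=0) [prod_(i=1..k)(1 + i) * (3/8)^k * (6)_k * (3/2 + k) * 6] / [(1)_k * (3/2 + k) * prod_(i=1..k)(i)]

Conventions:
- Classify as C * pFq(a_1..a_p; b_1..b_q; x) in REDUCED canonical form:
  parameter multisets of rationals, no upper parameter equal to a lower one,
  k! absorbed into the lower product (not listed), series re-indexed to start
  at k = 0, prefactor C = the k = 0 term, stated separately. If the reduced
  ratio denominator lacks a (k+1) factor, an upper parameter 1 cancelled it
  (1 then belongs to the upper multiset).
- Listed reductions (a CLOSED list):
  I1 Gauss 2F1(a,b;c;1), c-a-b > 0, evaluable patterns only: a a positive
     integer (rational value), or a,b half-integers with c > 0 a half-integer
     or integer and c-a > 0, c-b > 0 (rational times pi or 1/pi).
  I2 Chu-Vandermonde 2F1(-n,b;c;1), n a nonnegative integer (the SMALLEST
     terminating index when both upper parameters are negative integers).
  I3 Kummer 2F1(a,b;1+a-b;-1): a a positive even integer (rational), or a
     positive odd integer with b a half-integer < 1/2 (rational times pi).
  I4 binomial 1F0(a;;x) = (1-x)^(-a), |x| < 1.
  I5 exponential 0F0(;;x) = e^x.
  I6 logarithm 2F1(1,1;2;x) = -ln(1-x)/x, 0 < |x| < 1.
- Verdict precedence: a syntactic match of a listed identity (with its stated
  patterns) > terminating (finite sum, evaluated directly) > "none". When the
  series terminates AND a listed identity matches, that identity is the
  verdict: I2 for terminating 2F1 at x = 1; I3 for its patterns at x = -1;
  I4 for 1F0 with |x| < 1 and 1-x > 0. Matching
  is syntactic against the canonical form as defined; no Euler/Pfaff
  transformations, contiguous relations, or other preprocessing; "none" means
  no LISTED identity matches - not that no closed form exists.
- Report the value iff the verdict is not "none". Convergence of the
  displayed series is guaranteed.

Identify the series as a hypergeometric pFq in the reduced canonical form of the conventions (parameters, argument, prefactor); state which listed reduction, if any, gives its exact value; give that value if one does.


The series (x = 3/8) is 2F1: upper {2, 6}, lower {1}, prefactor 6. Verdict: no listed reduction: x = 3/8 and upper {2, 6} fail every I1-I6 pattern.

Structural cue: t_0 being 6, the factor k + 3/2 cancels (top and bottom), leaving C = 6.
Consecutive-term ratio: r(k) = (3/8) * (k+2) (k+6) / [(k+1) (k+1)] - rational in k. x = (3/8); t_0 = 6; negate the roots.


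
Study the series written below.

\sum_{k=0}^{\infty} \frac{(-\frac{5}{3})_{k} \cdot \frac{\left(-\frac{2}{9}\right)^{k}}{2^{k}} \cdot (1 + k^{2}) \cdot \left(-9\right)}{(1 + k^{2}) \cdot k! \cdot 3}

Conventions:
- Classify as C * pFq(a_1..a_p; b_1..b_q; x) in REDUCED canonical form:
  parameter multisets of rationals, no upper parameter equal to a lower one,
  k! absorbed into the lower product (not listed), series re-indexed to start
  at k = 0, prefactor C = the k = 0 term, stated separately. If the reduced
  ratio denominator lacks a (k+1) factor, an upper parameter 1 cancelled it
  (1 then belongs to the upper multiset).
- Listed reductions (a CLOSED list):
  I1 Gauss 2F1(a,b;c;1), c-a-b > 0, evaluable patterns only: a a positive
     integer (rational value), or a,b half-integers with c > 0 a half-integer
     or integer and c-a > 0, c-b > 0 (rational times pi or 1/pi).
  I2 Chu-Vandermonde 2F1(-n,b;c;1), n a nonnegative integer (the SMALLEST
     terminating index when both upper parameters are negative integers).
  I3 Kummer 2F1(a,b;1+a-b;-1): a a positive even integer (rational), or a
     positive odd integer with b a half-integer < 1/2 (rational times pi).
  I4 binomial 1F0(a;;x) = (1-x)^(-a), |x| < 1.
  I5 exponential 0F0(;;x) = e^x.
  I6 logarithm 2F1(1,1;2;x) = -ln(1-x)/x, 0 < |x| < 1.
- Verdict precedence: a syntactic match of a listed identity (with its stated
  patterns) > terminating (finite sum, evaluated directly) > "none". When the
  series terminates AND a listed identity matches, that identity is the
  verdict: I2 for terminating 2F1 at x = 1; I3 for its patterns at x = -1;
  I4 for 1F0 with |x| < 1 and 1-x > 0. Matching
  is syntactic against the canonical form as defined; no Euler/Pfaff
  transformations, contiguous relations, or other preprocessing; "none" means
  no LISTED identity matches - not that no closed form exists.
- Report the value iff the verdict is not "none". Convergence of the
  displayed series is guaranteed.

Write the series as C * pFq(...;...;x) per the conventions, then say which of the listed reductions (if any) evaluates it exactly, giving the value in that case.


Classification (C = -3): 1F0 with upper {-\frac{5}{3}}, lower {-}, argument x = -\frac{1}{9}. Verdict: this is the I4 binomial reduction (the 1F0 binomial series: exponent 5/3, x = -\frac{1}{9}). Sum: \left(-3\right) \cdot \left(\frac{10}{9}\right)^{\frac{5}{3}}.

Key step: t_0 being -3, the factor k^2 + 1 cancels (top and bottom), leaving C = -3.
Step ratio: r(k) = -\frac{1}{9} * (k-\frac{5}{3}) / [(k+1)] - poly over poly, x = -\frac{1}{9} from leading terms; C = -3 at k = 0.


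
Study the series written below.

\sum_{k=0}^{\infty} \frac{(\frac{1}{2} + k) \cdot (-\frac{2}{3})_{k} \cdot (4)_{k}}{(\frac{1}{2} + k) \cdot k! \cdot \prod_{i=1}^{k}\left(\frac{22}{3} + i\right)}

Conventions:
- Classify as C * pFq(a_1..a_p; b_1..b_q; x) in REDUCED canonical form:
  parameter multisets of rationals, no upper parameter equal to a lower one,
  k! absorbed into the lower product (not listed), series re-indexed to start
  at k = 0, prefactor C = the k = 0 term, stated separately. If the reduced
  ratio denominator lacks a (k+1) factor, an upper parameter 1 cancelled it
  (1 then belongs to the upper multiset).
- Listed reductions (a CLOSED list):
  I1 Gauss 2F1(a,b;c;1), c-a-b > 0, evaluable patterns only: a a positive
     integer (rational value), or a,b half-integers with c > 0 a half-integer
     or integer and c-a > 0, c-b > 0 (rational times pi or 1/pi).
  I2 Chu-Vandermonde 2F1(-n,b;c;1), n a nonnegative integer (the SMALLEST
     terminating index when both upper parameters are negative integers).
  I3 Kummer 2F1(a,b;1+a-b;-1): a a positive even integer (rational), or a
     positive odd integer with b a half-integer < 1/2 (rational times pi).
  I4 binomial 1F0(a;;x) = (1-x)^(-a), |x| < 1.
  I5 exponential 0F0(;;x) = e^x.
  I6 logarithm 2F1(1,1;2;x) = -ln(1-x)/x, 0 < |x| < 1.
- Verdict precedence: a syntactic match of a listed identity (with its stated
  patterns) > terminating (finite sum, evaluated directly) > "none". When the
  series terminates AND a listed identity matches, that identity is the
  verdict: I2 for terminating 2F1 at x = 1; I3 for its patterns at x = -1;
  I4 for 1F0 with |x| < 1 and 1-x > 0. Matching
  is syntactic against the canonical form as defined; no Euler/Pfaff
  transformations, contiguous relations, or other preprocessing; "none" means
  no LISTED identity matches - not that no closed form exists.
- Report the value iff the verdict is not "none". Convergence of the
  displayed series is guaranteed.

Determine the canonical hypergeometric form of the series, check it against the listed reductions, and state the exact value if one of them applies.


Structural cue: x = 1 and the lower running product (C = 1) is a rising factorial.
Ratio: r(k) = 1 * (k-\frac{2}{3}) (k+4) / [(k+\frac{25}{3}) (k+1)] - rational; roots negated = parameters, x = 1, C = 1.

With C = 1: the canonical form is 2F1(-\frac{2}{3}, 4; \frac{25}{3}; 1). Verdict at x = 1: Gauss (I1, integer-parameter pattern) matches (x = 1: the Gamma ratio telescopes since c-a-b = 5 > 0 and a = 4 in Z>0). Hence: \frac{5434}{8505}.


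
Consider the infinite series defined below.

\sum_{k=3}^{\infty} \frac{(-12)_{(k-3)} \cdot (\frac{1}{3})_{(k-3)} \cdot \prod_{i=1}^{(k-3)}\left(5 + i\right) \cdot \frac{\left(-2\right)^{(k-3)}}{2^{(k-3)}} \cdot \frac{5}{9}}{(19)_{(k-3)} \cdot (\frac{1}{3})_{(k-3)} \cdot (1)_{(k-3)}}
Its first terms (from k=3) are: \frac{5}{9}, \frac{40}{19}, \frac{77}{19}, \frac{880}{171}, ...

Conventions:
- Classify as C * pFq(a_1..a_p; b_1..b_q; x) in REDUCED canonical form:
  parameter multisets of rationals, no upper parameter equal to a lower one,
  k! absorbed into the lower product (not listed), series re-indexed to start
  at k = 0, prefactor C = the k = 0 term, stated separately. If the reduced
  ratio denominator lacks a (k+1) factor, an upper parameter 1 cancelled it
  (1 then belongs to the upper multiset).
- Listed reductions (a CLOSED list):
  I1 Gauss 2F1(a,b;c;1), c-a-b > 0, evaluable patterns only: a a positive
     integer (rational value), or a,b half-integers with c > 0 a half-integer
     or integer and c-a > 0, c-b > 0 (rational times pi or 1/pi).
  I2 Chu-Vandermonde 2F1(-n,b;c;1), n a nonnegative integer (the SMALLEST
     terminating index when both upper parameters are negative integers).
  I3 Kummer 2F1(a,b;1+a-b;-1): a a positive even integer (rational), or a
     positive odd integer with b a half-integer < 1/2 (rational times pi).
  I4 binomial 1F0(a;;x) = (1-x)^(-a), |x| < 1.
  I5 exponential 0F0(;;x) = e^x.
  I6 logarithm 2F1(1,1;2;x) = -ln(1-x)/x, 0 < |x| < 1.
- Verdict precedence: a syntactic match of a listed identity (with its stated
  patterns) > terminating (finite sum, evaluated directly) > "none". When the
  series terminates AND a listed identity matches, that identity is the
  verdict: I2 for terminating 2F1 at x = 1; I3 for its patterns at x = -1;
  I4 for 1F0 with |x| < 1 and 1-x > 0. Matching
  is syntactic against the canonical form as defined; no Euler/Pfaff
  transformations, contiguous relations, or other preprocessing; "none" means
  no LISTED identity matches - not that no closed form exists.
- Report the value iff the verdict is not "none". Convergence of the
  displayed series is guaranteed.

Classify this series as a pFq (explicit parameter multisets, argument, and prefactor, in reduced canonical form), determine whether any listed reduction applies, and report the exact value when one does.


At argument -1: a 2F1 with upper {-12, 6}, lower {19}, scaled by C = \frac{5}{9}. Verdict: Kummer (I3) applies (x = -1; c = 19 equals 1+a-b for upper {-12, 6}: listed pattern). Its exact value is \frac{68}{3}.

Structural cue: from the first term \frac{5}{9}: the running product (C = 5/9) telescopes to a rising factorial.
Consecutive-term ratio: r(k) = -1 * (k-12) (k+6) / [(k+19) (k+1)] - rational in k. x = -1; t_0 = \frac{5}{9}; negate the roots.


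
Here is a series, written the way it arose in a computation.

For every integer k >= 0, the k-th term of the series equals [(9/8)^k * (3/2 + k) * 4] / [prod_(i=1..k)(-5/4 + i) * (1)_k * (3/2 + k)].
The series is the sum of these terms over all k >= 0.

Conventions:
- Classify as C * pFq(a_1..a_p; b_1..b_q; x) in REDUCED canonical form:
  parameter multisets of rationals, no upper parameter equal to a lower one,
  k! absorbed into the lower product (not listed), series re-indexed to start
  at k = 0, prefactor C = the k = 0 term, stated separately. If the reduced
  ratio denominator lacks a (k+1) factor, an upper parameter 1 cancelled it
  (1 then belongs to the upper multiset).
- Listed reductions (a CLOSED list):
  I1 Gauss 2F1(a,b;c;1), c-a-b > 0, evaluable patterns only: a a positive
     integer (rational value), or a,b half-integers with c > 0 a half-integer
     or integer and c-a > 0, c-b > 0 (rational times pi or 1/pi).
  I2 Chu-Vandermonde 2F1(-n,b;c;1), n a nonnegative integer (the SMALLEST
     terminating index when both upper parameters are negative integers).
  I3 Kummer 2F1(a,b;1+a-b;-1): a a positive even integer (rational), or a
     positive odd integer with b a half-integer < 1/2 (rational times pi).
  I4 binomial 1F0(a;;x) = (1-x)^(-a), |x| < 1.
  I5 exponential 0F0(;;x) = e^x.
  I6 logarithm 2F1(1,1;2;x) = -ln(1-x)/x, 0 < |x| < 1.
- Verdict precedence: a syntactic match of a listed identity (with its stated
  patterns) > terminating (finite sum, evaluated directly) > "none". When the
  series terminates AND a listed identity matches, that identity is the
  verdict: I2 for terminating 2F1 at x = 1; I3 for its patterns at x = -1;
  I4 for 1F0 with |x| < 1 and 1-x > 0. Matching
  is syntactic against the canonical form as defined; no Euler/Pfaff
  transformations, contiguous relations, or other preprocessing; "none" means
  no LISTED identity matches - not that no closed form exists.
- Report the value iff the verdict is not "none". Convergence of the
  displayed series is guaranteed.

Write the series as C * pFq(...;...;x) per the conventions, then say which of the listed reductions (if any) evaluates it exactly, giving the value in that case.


The series (x = 9/8) is 0F1: upper {-}, lower {-1/4}, prefactor 4. Verdict: none. A 0F1 with upper {-} fits none of I1-I6 at x = 9/8; the sum runs forever.

First insight: x = (9/8) and striking the common factor k + 3/2 reduces the term (C = 4).
Adjacent-term ratio: r(k) = (9/8) * 1 / [(k-1/4) (k+1)] - poly over poly, x = (9/8) from leading terms; C = 4 at k = 0.


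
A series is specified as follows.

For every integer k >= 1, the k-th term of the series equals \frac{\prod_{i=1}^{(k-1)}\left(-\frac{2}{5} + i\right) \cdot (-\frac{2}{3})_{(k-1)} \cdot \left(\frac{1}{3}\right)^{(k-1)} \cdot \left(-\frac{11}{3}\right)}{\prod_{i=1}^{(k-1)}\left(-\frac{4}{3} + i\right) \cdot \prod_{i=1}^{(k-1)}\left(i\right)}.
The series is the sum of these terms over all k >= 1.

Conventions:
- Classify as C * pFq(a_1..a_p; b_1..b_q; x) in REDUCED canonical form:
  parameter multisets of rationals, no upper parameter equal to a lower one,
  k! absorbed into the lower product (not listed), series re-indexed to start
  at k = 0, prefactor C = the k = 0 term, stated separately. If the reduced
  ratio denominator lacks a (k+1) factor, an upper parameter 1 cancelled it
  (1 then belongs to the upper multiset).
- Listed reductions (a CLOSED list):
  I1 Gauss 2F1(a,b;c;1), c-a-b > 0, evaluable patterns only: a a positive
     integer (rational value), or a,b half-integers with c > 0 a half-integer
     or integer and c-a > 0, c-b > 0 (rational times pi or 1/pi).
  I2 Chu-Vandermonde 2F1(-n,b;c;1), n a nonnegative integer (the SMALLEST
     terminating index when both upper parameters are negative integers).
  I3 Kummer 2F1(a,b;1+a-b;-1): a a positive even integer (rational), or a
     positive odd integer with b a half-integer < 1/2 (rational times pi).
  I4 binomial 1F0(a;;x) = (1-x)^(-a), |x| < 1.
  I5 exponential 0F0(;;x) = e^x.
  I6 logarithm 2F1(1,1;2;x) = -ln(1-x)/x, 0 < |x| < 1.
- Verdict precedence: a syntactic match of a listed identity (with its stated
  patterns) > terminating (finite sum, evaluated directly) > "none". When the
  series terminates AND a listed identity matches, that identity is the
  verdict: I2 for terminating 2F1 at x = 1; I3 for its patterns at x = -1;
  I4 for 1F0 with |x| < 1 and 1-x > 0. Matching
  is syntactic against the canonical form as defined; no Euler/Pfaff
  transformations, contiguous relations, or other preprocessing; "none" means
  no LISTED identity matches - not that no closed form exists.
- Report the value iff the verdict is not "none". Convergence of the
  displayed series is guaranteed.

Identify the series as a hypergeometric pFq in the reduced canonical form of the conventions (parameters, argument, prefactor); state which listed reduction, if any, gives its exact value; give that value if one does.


Prefactor -\frac{11}{3}, argument \frac{1}{3}: 2F1 with upper {-\frac{2}{3}, \frac{3}{5}} over lower {-\frac{1}{3}}. Verdict: none - at argument \frac{1}{3} the multisets {-\frac{2}{3}, \frac{3}{5}} ; {-\frac{1}{3}} match no listed identity.

Key observation: from the first term -\frac{11}{3}: the running product (prefactor -11/3) telescopes to a rising factorial.
Consecutive-term ratio: r(k) = \frac{1}{3} * (k-\frac{2}{3}) (k+\frac{3}{5}) / [(k-\frac{1}{3}) (k+1)] - poly over poly, x = \frac{1}{3} from leading terms; C = -\frac{11}{3} at k = 0.


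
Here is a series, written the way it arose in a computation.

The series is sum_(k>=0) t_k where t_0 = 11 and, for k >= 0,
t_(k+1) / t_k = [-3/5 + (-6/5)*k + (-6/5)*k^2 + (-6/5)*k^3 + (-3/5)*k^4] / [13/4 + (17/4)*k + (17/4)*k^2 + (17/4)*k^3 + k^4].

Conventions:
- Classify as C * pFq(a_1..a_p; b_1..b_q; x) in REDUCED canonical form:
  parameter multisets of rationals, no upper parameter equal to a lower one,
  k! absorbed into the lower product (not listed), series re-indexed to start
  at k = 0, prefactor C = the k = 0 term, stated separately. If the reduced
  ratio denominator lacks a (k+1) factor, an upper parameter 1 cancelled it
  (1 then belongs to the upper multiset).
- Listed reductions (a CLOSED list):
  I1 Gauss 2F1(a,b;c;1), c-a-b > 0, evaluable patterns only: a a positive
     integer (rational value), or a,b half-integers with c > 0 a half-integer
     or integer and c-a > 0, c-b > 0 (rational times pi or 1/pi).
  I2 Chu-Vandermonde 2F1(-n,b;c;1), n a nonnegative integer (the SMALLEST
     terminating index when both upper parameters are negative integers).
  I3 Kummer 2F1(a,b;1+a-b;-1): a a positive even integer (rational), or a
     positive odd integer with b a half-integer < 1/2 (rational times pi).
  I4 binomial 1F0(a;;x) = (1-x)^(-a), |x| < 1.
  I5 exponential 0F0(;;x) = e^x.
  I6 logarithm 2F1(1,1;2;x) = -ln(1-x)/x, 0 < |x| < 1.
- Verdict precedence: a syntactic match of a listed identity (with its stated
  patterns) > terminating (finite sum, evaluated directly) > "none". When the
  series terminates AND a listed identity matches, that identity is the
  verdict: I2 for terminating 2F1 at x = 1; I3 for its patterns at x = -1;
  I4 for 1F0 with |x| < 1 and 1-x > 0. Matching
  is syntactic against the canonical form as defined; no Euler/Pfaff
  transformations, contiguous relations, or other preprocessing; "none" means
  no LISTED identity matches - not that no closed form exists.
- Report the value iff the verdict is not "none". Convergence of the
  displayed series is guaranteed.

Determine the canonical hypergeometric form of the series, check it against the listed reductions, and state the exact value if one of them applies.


Reduced: x = -3/5, 2F1, upper = {1, 1}, lower = {13/4}, C = 11. Verdict: none (x = -3/5): each listed identity misses the multisets {1, 1} ; {13/4}.

Key observation: x = (-3/5) and the expanded ratio factors over Q; C = 11, x = -3/5, roots give parameters.
Consecutive-term ratio: r(k) = (-3/5) * (k+1) (k+1) / [(k+13/4) (k+1)] - rational in k. x = (-3/5); t_0 = 11; negate the roots.


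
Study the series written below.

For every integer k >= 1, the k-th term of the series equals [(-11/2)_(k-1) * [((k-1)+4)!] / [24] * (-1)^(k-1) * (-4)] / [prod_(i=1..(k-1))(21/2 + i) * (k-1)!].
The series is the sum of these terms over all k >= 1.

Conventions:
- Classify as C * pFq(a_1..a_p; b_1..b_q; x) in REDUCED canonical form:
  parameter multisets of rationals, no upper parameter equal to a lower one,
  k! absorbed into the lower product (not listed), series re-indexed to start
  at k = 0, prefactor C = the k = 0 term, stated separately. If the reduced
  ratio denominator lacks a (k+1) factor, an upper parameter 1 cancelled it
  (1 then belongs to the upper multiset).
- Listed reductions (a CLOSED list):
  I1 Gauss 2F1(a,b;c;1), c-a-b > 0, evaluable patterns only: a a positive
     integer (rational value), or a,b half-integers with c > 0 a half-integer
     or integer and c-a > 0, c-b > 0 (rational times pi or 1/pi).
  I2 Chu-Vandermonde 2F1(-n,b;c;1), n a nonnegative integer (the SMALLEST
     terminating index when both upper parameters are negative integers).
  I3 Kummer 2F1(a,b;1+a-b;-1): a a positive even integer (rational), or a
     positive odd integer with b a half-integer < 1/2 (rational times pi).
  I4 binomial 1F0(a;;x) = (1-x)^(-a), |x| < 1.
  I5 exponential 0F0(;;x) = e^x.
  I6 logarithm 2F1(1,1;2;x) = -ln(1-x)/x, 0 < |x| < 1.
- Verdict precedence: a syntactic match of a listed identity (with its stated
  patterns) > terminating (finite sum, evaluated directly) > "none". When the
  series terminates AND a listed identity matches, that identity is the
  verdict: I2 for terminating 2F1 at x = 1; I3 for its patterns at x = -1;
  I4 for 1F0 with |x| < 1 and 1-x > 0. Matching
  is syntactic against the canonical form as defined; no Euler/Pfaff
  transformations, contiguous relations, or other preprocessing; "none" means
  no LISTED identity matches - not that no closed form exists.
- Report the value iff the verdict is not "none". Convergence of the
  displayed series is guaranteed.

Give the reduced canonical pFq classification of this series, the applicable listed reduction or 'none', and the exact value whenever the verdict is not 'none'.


This is -4 * 2F1(-11/2, 5; 23/2; -1) in reduced canonical form. Verdict: this is Kummer's theorem (I3) (x = -1; c = 23/2 equals 1+a-b for upper {-11/2, 5}: listed pattern). Value: (-43648605/4194304) * pi.

Key observation: with t_0 = -4, the lower running product (C = -4, x = -1) is a rising factorial.
Term ratio: r(k) = (-1) * (k-11/2) (k+5) / [(k+23/2) (k+1)] - rational in k. x = (-1); t_0 = -4; negate the roots.


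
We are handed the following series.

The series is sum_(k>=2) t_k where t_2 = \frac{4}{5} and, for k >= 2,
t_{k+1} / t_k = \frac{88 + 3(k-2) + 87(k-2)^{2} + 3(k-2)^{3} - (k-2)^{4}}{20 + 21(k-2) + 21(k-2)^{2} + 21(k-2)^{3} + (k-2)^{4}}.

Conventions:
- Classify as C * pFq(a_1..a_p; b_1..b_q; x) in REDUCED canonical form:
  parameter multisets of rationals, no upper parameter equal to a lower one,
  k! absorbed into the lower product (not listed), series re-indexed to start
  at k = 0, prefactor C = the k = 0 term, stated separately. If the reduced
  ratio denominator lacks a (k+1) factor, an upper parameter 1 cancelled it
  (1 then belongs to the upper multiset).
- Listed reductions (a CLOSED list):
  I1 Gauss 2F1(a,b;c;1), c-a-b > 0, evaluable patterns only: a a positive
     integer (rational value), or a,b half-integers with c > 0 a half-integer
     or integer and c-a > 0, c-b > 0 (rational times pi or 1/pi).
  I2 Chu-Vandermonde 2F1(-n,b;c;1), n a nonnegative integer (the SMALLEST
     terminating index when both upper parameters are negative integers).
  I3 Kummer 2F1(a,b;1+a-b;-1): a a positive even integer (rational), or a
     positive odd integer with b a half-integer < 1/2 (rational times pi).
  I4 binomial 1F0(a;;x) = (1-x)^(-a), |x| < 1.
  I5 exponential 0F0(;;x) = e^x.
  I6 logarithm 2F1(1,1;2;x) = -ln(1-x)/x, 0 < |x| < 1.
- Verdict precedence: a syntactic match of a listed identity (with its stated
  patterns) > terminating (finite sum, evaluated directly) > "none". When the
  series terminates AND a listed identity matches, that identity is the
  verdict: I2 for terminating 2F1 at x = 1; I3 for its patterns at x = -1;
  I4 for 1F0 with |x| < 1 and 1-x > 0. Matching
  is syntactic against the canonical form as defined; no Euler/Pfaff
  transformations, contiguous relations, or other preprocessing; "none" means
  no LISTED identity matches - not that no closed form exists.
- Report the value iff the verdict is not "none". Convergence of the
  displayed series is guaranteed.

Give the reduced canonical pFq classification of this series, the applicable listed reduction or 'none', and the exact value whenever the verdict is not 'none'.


Key step: t_0 = \frac{4}{5} here, and the expanded ratio factors over Q; prefactor 4/5, roots give parameters.
Ratio: r(k) = -1 * (k-11) (k+8) / [(k+20) (k+1)] - rational in k, leading ratio -1; with t_0 = \frac{4}{5}, classification follows.

Classification (C = \frac{4}{5}): 2F1 with upper {-11, 8}, lower {20}, argument x = -1. Verdict: the Kummer evaluation I3 matches (x = -1; c = 20 equals 1+a-b for upper {-11, 8}: listed pattern). Sum: \frac{7752}{175}.


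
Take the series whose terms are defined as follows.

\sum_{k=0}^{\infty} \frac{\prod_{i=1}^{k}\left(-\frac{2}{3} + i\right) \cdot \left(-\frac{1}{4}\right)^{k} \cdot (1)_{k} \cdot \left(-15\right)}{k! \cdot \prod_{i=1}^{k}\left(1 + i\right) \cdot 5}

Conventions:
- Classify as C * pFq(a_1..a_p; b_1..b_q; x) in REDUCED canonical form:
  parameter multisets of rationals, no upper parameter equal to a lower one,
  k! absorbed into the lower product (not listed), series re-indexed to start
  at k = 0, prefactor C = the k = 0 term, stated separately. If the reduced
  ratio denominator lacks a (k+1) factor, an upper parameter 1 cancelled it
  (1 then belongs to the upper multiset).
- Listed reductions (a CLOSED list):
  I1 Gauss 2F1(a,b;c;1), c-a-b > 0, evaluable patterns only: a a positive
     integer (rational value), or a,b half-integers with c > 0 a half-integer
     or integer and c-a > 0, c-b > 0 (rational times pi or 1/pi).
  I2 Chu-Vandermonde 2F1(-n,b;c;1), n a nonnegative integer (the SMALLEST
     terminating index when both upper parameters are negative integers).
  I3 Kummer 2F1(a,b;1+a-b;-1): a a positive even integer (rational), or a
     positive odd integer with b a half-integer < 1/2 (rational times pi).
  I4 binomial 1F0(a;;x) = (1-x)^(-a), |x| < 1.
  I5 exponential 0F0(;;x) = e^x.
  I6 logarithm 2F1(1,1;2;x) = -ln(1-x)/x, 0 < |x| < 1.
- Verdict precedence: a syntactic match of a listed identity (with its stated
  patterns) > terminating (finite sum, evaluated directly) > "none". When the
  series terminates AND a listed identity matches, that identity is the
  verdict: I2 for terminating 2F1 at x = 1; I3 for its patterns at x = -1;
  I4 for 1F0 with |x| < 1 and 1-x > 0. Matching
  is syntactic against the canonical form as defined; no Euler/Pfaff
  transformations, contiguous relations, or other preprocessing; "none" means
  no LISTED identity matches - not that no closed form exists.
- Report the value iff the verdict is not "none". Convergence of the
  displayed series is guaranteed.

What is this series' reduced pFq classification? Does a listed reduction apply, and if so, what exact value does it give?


Prefactor -3, argument -\frac{1}{4}: 2F1 with upper {\frac{1}{3}, 1} over lower {2}. Verdict: none (x = -\frac{1}{4}): each listed identity misses the multisets {\frac{1}{3}, 1} ; {2}.

Key observation: with t_0 = -3, the running product (prefactor -3) telescopes to a rising factorial.
Adjacent-term ratio: r(k) = -\frac{1}{4} * (k+\frac{1}{3}) (k+1) / [(k+2) (k+1)] - rational in k. x = -\frac{1}{4}; t_0 = -3; negate the roots.
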